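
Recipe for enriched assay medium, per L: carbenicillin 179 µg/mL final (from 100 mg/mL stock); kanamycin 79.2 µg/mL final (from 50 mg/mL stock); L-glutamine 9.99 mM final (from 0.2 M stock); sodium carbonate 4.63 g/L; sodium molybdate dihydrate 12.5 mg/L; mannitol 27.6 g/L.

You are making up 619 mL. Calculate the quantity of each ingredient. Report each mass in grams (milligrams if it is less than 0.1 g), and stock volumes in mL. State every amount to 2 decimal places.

carbenicillin 1.11 mL; kanamycin 0.98 mL; L-glutamine 30.92 mL; sodium carbonate 2.87 g; sodium molybdate dihydrate 7.74 mg; mannitol 17.08 g

Target volume = 619 mL = 0.619 L.
carbenicillin: V = C2·V2/C1 = 179 µg/mL × 619 mL ÷ 100000 µg/mL = 1.11 mL
kanamycin: C1V1 = C2V2 → 79.2 µg/mL × 619 mL ÷ 50000 µg/mL = 0.98 mL
L-glutamine: C1V1 = C2V2 → 9.99 mM × 619 mL ÷ 200 mM = 30.92 mL
sodium carbonate: 4.63 g/L × 0.619 L = 2.87 g
sodium molybdate dihydrate: 12.5 mg/L × 0.619 L = 7.74 mg
mannitol: 27.6 g/L × 0.619 L = 17.08 g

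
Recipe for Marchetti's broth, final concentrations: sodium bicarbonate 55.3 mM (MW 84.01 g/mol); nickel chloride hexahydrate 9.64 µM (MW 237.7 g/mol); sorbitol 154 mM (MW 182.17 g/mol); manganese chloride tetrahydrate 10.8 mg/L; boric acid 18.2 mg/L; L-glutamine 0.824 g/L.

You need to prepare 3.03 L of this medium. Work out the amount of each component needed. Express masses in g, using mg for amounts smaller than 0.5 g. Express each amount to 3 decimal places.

Scale factor relative to 1 L: 3.03.
sodium bicarbonate: 55.3 mmol/L × 84.01 g/mol × 3.03 L ÷ 1000 = 14.077 g
nickel chloride hexahydrate: 9.64 µmol/L × 237.7 g/mol × 3.03 L ÷ 1000 = 6.943 mg
sorbitol: 154 mmol/L × 182.17 g/mol × 3.03 L ÷ 1000 = 85.004 g
manganese chloride tetrahydrate: 10.8 mg/L × 3.03 L = 32.724 mg
boric acid: 18.2 mg/L × 3.03 L = 55.146 mg
L-glutamine: 0.824 g/L × 3.03 L = 2.497 g

sodium bicarbonate 14.077 g; nickel chloride hexahydrate 6.943 mg; sorbitol 85.004 g; manganese chloride tetrahydrate 32.724 mg; boric acid 55.146 mg; L-glutamine 2.497 g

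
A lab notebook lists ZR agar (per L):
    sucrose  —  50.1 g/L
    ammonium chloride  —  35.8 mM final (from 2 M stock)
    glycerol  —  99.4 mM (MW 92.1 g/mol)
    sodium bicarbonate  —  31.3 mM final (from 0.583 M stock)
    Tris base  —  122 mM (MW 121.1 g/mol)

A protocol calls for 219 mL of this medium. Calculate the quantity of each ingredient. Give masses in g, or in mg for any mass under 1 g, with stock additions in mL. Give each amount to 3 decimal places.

Target volume = 219 mL = 0.219 L.
sucrose: 50.1 g/L × 0.219 L = 10.972 g
ammonium chloride: V = C2·V2/C1 = 35.8 mM × 219 mL ÷ 2000 mM = 3.920 mL
glycerol: 99.4 mmol/L × 92.1 g/mol × 0.219 L ÷ 1000 = 2.005 g
sodium bicarbonate: V = C2·V2/C1 = 31.3 mM × 219 mL ÷ 583 mM = 11.758 mL
Tris base: 122 mmol/L × 121.1 g/mol × 0.219 L ÷ 1000 = 3.236 g

sucrose 10.972 g; ammonium chloride 3.920 mL; glycerol 2.005 g; sodium bicarbonate 11.758 mL; Tris base 3.236 g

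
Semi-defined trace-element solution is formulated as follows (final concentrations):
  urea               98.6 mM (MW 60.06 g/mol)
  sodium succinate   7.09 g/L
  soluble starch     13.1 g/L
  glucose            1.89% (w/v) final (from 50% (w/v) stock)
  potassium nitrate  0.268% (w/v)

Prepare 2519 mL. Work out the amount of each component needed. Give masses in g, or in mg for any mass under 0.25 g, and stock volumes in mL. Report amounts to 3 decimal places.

urea 14.917 g; sodium succinate 17.860 g; soluble starch 32.999 g; glucose 95.218 mL; potassium nitrate 6.751 g

Scale factor relative to 1 L: 2.519.
urea: 98.6 mmol/L × 60.06 g/mol × 2.519 L ÷ 1000 = 14.917 g
sodium succinate: 7.09 g/L × 2.519 L = 17.860 g
soluble starch: 13.1 g/L × 2.519 L = 32.999 g
glucose: dilute stock: 1.89% ÷ 50% × 2519 mL = 95.218 mL
potassium nitrate: 0.268 g per 100 mL × 2519 mL ÷ 100 = 6.751 g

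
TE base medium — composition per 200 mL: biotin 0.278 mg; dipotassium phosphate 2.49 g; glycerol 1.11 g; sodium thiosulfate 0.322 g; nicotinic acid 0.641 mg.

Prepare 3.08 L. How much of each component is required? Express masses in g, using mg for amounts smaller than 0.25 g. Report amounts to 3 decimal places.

Scale factor = 3080 mL / 200 mL = 15.4.
biotin: 0.278 mg × (3080 mL / 200 mL) = 4.281 mg
dipotassium phosphate: 2.49 g × (3080 mL / 200 mL) = 38.346 g
glycerol: 1.11 g × (3080 mL / 200 mL) = 17.094 g
sodium thiosulfate: 0.322 g × (3080 mL / 200 mL) = 4.959 g
nicotinic acid: 0.641 mg × (3080 mL / 200 mL) = 9.871 mg

biotin 4.281 mg; dipotassium phosphate 38.346 g; glycerol 17.094 g; sodium thiosulfate 4.959 g; nicotinic acid 9.871 mg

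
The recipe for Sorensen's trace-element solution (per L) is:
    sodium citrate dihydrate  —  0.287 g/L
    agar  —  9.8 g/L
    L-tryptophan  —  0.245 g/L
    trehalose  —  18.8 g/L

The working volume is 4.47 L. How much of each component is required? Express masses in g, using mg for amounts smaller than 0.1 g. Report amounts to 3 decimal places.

sodium citrate dihydrate 1.283 g; agar 43.806 g; L-tryptophan 1.095 g; trehalose 84.036 g

Working volume: 4.47 L.
sodium citrate dihydrate: 0.287 g/L × 4.47 L = 1.283 g
agar: 9.8 g/L × 4.47 L = 43.806 g
L-tryptophan: 0.245 g/L × 4.47 L = 1.095 g
trehalose: 18.8 g/L × 4.47 L = 84.036 g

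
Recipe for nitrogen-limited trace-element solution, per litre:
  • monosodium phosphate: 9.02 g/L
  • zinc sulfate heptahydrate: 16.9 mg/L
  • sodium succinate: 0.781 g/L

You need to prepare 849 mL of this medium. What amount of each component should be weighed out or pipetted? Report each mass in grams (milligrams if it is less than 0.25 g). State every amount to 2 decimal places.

Target volume = 849 mL = 0.849 L.
monosodium phosphate: 9.02 g/L × 0.849 L = 7.66 g
zinc sulfate heptahydrate: 16.9 mg/L × 0.849 L = 14.35 mg
sodium succinate: 0.781 g/L × 0.849 L = 0.66 g

monosodium phosphate 7.66 g; zinc sulfate heptahydrate 14.35 mg; sodium succinate 0.66 g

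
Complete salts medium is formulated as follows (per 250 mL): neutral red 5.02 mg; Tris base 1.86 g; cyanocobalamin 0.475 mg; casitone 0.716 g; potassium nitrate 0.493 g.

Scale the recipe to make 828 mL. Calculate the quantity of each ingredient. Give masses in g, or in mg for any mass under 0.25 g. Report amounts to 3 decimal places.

Ratio of target to recipe volume: 828 / 250 = 3.312.
neutral red: 5.02 mg × (828 mL / 250 mL) = 16.626 mg
Tris base: 1.86 g × (828 mL / 250 mL) = 6.160 g
cyanocobalamin: 0.475 mg × (828 mL / 250 mL) = 1.573 mg
casitone: 0.716 g × (828 mL / 250 mL) = 2.371 g
potassium nitrate: 0.493 g × (828 mL / 250 mL) = 1.633 g

neutral red 16.626 mg; Tris base 6.160 g; cyanocobalamin 1.573 mg; casitone 2.371 g; potassium nitrate 1.633 g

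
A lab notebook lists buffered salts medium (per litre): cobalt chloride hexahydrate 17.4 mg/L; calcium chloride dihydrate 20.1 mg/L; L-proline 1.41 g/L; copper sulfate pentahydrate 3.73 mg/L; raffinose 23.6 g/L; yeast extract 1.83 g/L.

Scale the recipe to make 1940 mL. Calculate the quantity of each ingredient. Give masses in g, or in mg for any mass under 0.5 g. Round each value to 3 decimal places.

cobalt chloride hexahydrate 33.756 mg; calcium chloride dihydrate 38.994 mg; L-proline 2.735 g; copper sulfate pentahydrate 7.236 mg; raffinose 45.784 g; yeast extract 3.550 g

Target volume = 1940 mL = 1.94 L.
cobalt chloride hexahydrate: 17.4 mg/L × 1.94 L = 33.756 mg
calcium chloride dihydrate: 20.1 mg/L × 1.94 L = 38.994 mg
L-proline: 1.41 g/L × 1.94 L = 2.735 g
copper sulfate pentahydrate: 3.73 mg/L × 1.94 L = 7.236 mg
raffinose: 23.6 g/L × 1.94 L = 45.784 g
yeast extract: 1.83 g/L × 1.94 L = 3.550 g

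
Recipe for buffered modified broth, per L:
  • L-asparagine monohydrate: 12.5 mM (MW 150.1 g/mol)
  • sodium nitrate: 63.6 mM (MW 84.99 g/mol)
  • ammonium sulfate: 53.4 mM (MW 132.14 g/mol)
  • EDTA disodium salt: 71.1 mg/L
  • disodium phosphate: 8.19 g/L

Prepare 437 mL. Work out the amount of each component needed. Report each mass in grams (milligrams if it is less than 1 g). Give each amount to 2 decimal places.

L-asparagine monohydrate 819.92 mg; sodium nitrate 2.36 g; ammonium sulfate 3.08 g; EDTA disodium salt 31.07 mg; disodium phosphate 3.58 g

Working volume: 437 mL = 0.437 L.
L-asparagine monohydrate: 12.5 mmol/L × 150.1 mg/mmol × 0.437 L = 819.92 mg
sodium nitrate: 63.6 mmol/L × 84.99 g/mol × 0.437 L ÷ 1000 = 2.36 g
ammonium sulfate: 53.4 mmol/L × 132.14 g/mol × 0.437 L ÷ 1000 = 3.08 g
EDTA disodium salt: 71.1 mg/L × 0.437 L = 31.07 mg
disodium phosphate: 8.19 g/L × 0.437 L = 3.58 g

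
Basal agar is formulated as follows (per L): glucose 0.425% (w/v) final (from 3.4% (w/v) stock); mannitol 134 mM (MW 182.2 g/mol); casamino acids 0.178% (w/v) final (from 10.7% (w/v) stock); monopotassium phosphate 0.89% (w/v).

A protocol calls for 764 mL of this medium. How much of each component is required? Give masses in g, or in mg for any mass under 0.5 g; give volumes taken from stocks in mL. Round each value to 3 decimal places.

glucose 95.500 mL; mannitol 18.653 g; casamino acids 12.710 mL; monopotassium phosphate 6.800 g

Scale factor relative to 1 L: 0.764.
glucose: C1V1 = C2V2 → 0.425% ÷ 3.4% × 764 mL = 95.500 mL
mannitol: 134 mmol/L × 182.2 g/mol × 0.764 L ÷ 1000 = 18.653 g
casamino acids: V = C2·V2/C1 = 0.178% ÷ 10.7% × 764 mL = 12.710 mL
monopotassium phosphate: 0.89 g per 100 mL × 764 mL ÷ 100 = 6.800 g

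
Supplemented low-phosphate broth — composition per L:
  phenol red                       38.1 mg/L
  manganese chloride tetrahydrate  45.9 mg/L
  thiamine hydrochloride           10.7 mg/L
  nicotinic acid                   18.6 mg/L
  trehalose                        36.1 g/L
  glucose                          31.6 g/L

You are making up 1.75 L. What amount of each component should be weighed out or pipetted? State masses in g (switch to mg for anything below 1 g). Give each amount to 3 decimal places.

phenol red 66.675 mg; manganese chloride tetrahydrate 80.325 mg; thiamine hydrochloride 18.725 mg; nicotinic acid 32.550 mg; trehalose 63.175 g; glucose 55.300 g

Working volume: 1.75 L.
phenol red: 38.1 mg/L × 1.75 L = 66.675 mg
manganese chloride tetrahydrate: 45.9 mg/L × 1.75 L = 80.325 mg
thiamine hydrochloride: 10.7 mg/L × 1.75 L = 18.725 mg
nicotinic acid: 18.6 mg/L × 1.75 L = 32.550 mg
trehalose: 36.1 g/L × 1.75 L = 63.175 g
glucose: 31.6 g/L × 1.75 L = 55.300 g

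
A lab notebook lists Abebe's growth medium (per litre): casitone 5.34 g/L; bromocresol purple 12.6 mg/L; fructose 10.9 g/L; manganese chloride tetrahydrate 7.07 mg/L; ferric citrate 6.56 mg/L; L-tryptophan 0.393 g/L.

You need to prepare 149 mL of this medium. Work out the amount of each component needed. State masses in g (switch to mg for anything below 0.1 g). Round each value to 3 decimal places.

Working volume: 149 mL = 0.149 L.
casitone: 5.34 g/L × 0.149 L = 0.796 g
bromocresol purple: 12.6 mg/L × 0.149 L = 1.877 mg
fructose: 10.9 g/L × 0.149 L = 1.624 g
manganese chloride tetrahydrate: 7.07 mg/L × 0.149 L = 1.053 mg
ferric citrate: 6.56 mg/L × 0.149 L = 0.977 mg
L-tryptophan: 0.393 g/L × 0.149 L = 0.058557 g = 58.557 mg

casitone 0.796 g; bromocresol purple 1.877 mg; fructose 1.624 g; manganese chloride tetrahydrate 1.053 mg; ferric citrate 0.977 mg; L-tryptophan 58.557 mg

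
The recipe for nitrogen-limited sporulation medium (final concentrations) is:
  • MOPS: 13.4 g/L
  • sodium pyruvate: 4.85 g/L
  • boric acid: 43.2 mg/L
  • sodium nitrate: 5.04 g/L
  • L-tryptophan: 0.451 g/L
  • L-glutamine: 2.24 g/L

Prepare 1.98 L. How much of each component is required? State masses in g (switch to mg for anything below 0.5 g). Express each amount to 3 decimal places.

MOPS 26.532 g; sodium pyruvate 9.603 g; boric acid 85.536 mg; sodium nitrate 9.979 g; L-tryptophan 0.893 g; L-glutamine 4.435 g

Working volume: 1.98 L.
MOPS: 13.4 g/L × 1.98 L = 26.532 g
sodium pyruvate: 4.85 g/L × 1.98 L = 9.603 g
boric acid: 43.2 mg/L × 1.98 L = 85.536 mg
sodium nitrate: 5.04 g/L × 1.98 L = 9.979 g
L-tryptophan: 0.451 g/L × 1.98 L = 0.893 g
L-glutamine: 2.24 g/L × 1.98 L = 4.435 g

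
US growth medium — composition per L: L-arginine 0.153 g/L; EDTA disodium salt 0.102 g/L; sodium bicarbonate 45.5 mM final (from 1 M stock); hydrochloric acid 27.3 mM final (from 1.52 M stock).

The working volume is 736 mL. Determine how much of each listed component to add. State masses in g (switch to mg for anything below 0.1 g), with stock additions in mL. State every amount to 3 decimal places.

L-arginine 0.113 g; EDTA disodium salt 75.072 mg; sodium bicarbonate 33.488 mL; hydrochloric acid 13.219 mL

Target volume = 736 mL = 0.736 L.
L-arginine: 0.153 g/L × 0.736 L = 0.113 g
EDTA disodium salt: 0.102 g/L × 0.736 L = 0.075072 g = 75.072 mg
sodium bicarbonate: C1V1 = C2V2 → 45.5 mM × 736 mL ÷ 1000 mM = 33.488 mL
hydrochloric acid: dilute stock: 27.3 mM × 736 mL ÷ 1520 mM = 13.219 mL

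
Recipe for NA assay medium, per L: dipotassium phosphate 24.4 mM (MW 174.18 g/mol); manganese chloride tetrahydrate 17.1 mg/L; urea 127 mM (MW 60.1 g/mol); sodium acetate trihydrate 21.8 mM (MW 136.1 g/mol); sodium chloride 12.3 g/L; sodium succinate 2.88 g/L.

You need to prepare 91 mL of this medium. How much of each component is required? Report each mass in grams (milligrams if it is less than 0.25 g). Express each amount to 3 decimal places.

Working volume: 91 mL = 0.091 L.
dipotassium phosphate: 24.4 mmol/L × 174.18 g/mol × 0.091 L ÷ 1000 = 0.387 g
manganese chloride tetrahydrate: 17.1 mg/L × 0.091 L = 1.556 mg
urea: 127 mmol/L × 60.1 g/mol × 0.091 L ÷ 1000 = 0.695 g
sodium acetate trihydrate: 21.8 mmol/L × 136.1 g/mol × 0.091 L ÷ 1000 = 0.270 g
sodium chloride: 12.3 g/L × 0.091 L = 1.119 g
sodium succinate: 2.88 g/L × 0.091 L = 0.262 g

dipotassium phosphate 0.387 g; manganese chloride tetrahydrate 1.556 mg; urea 0.695 g; sodium acetate trihydrate 0.270 g; sodium chloride 1.119 g; sodium succinate 0.262 g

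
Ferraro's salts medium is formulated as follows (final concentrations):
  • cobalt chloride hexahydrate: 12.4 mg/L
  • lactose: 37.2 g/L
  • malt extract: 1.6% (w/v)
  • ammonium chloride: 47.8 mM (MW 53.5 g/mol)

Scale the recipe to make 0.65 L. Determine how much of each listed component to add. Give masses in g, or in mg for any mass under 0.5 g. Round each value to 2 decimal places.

Scale factor relative to 1 L: 0.65.
cobalt chloride hexahydrate: 12.4 mg/L × 0.65 L = 8.06 mg
lactose: 37.2 g/L × 0.65 L = 24.18 g
malt extract: 1.6% w/v = 16 g/L → 16 × 0.65 L = 10.40 g
ammonium chloride: 47.8 mmol/L × 53.5 g/mol × 0.65 L ÷ 1000 = 1.66 g

cobalt chloride hexahydrate 8.06 mg; lactose 24.18 g; malt extract 10.40 g; ammonium chloride 1.66 g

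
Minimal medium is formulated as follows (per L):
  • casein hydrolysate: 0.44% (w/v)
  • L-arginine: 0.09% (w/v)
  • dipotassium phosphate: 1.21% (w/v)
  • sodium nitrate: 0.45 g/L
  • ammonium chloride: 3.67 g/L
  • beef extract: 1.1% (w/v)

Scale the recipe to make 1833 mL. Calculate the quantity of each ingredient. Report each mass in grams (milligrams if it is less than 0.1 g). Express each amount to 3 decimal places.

Scale factor relative to 1 L: 1.833.
casein hydrolysate: 0.44 g per 100 mL × 1833 mL ÷ 100 = 8.065 g
L-arginine: 0.09% w/v = 0.9 g/L → 0.9 × 1.833 L = 1.650 g
dipotassium phosphate: 1.21 g per 100 mL × 1833 mL ÷ 100 = 22.179 g
sodium nitrate: 0.45 g/L × 1.833 L = 0.825 g
ammonium chloride: 3.67 g/L × 1.833 L = 6.727 g
beef extract: 1.1% w/v = 11 g/L → 11 × 1.833 L = 20.163 g

casein hydrolysate 8.065 g; L-arginine 1.650 g; dipotassium phosphate 22.179 g; sodium nitrate 0.825 g; ammonium chloride 6.727 g; beef extract 20.163 g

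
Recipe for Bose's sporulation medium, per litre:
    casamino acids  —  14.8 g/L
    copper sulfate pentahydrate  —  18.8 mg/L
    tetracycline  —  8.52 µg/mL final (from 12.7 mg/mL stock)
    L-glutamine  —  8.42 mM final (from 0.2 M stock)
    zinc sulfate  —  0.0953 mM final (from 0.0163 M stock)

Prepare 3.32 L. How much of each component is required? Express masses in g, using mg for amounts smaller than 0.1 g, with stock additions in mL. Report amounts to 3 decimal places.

Working volume: 3.32 L.
casamino acids: 14.8 g/L × 3.32 L = 49.136 g
copper sulfate pentahydrate: 18.8 mg/L × 3.32 L = 62.416 mg
tetracycline: dilute stock: 8.52 µg/mL × 3320 mL ÷ 12700 µg/mL = 2.227 mL
L-glutamine: C1V1 = C2V2 → 8.42 mM × 3320 mL ÷ 200 mM = 139.772 mL
zinc sulfate: dilute stock: 0.0953 mM × 3320 mL ÷ 16.3 mM = 19.411 mL

casamino acids 49.136 g; copper sulfate pentahydrate 62.416 mg; tetracycline 2.227 mL; L-glutamine 139.772 mL; zinc sulfate 19.411 mL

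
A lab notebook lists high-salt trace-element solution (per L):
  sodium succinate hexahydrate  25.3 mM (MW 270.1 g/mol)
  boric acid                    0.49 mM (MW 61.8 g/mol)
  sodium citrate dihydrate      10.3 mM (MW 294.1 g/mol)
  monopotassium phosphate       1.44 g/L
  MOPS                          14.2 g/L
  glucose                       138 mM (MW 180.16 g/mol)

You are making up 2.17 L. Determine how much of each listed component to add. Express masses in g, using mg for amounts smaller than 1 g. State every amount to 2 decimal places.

sodium succinate hexahydrate 14.83 g; boric acid 65.71 mg; sodium citrate dihydrate 6.57 g; monopotassium phosphate 3.12 g; MOPS 30.81 g; glucose 53.95 g

Working volume: 2.17 L.
sodium succinate hexahydrate: 25.3 mmol/L × 270.1 g/mol × 2.17 L ÷ 1000 = 14.83 g
boric acid: 0.49 mmol/L × 61.8 mg/mmol × 2.17 L = 65.71 mg
sodium citrate dihydrate: 10.3 mmol/L × 294.1 g/mol × 2.17 L ÷ 1000 = 6.57 g
monopotassium phosphate: 1.44 g/L × 2.17 L = 3.12 g
MOPS: 14.2 g/L × 2.17 L = 30.81 g
glucose: 138 mmol/L × 180.16 g/mol × 2.17 L ÷ 1000 = 53.95 g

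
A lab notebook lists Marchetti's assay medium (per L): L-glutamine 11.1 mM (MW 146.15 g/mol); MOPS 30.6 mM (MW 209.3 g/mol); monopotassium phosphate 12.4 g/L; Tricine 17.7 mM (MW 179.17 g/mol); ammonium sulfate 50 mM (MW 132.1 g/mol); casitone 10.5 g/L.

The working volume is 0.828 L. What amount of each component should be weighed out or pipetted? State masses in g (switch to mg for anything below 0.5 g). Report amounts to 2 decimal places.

L-glutamine 1.34 g; MOPS 5.30 g; monopotassium phosphate 10.27 g; Tricine 2.63 g; ammonium sulfate 5.47 g; casitone 8.69 g

Working volume: 0.828 L.
L-glutamine: 11.1 mmol/L × 146.15 g/mol × 0.828 L ÷ 1000 = 1.34 g
MOPS: 30.6 mmol/L × 209.3 g/mol × 0.828 L ÷ 1000 = 5.30 g
monopotassium phosphate: 12.4 g/L × 0.828 L = 10.27 g
Tricine: 17.7 mmol/L × 179.17 g/mol × 0.828 L ÷ 1000 = 2.63 g
ammonium sulfate: 50 mmol/L × 132.1 g/mol × 0.828 L ÷ 1000 = 5.47 g
casitone: 10.5 g/L × 0.828 L = 8.69 g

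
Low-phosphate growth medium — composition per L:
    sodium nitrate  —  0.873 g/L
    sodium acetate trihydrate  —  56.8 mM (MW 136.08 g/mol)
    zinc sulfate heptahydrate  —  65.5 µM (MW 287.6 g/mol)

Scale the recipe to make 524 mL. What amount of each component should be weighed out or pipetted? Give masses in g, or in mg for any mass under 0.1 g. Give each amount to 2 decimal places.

Target volume = 524 mL = 0.524 L.
sodium nitrate: 0.873 g/L × 0.524 L = 0.46 g
sodium acetate trihydrate: 56.8 mmol/L × 136.08 g/mol × 0.524 L ÷ 1000 = 4.05 g
zinc sulfate heptahydrate: 65.5 µmol/L × 287.6 g/mol × 0.524 L ÷ 1000 = 9.87 mg

sodium nitrate 0.46 g; sodium acetate trihydrate 4.05 g; zinc sulfate heptahydrate 9.87 mg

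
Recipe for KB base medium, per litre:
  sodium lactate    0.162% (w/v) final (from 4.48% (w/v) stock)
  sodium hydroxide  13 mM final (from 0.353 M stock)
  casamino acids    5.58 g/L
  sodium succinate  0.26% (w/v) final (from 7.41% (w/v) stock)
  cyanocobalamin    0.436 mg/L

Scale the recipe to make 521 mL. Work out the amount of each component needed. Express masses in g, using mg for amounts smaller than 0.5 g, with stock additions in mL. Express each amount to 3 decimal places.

sodium lactate 18.840 mL; sodium hydroxide 19.187 mL; casamino acids 2.907 g; sodium succinate 18.281 mL; cyanocobalamin 0.227 mg

Target volume = 521 mL = 0.521 L.
sodium lactate: V = C2·V2/C1 = 0.162% ÷ 4.48% × 521 mL = 18.840 mL
sodium hydroxide: C1V1 = C2V2 → 13 mM × 521 mL ÷ 353 mM = 19.187 mL
casamino acids: 5.58 g/L × 0.521 L = 2.907 g
sodium succinate: dilute stock: 0.26% ÷ 7.41% × 521 mL = 18.281 mL
cyanocobalamin: 0.436 mg/L × 0.521 L = 0.227 mg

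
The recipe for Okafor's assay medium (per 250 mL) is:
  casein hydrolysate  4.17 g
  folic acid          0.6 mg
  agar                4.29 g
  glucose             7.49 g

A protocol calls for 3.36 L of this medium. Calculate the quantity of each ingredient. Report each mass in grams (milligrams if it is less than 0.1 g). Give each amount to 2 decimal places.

Ratio of target to recipe volume: 3360 / 250 = 13.44.
casein hydrolysate: 4.17 g × (3360 mL / 250 mL) = 56.04 g
folic acid: 0.6 mg × (3360 mL / 250 mL) = 8.06 mg
agar: 4.29 g × (3360 mL / 250 mL) = 57.66 g
glucose: 7.49 g × (3360 mL / 250 mL) = 100.67 g

casein hydrolysate 56.04 g; folic acid 8.06 mg; agar 57.66 g; glucose 100.67 g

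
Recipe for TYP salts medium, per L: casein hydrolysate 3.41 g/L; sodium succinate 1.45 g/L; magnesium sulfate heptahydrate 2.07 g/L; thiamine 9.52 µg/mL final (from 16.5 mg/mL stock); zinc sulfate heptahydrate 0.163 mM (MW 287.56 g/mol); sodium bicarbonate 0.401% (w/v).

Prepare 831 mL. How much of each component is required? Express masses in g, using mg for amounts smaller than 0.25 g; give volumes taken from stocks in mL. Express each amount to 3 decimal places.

casein hydrolysate 2.834 g; sodium succinate 1.205 g; magnesium sulfate heptahydrate 1.720 g; thiamine 0.479 mL; zinc sulfate heptahydrate 38.951 mg; sodium bicarbonate 3.332 g

Target volume = 831 mL = 0.831 L.
casein hydrolysate: 3.41 g/L × 0.831 L = 2.834 g
sodium succinate: 1.45 g/L × 0.831 L = 1.205 g
magnesium sulfate heptahydrate: 2.07 g/L × 0.831 L = 1.720 g
thiamine: dilute stock: 9.52 µg/mL × 831 mL ÷ 16500 µg/mL = 0.479 mL
zinc sulfate heptahydrate: 0.163 mmol/L × 287.56 mg/mmol × 0.831 L = 38.951 mg
sodium bicarbonate: 0.401 g per 100 mL × 831 mL ÷ 100 = 3.332 g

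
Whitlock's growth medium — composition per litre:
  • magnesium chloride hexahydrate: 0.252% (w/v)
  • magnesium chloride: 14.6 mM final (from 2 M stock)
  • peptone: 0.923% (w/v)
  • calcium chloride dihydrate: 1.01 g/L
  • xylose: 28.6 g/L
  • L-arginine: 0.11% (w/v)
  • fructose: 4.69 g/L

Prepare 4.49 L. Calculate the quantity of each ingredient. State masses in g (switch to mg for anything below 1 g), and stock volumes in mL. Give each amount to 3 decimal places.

Scale factor relative to 1 L: 4.49.
magnesium chloride hexahydrate: 0.252 g per 100 mL × 4490 mL ÷ 100 = 11.315 g
magnesium chloride: dilute stock: 14.6 mM × 4490 mL ÷ 2000 mM = 32.777 mL
peptone: 0.923% w/v = 9.23 g/L → 9.23 × 4.49 L = 41.443 g
calcium chloride dihydrate: 1.01 g/L × 4.49 L = 4.535 g
xylose: 28.6 g/L × 4.49 L = 128.414 g
L-arginine: 0.11 g per 100 mL × 4490 mL ÷ 100 = 4.939 g
fructose: 4.69 g/L × 4.49 L = 21.058 g

magnesium chloride hexahydrate 11.315 g; magnesium chloride 32.777 mL; peptone 41.443 g; calcium chloride dihydrate 4.535 g; xylose 128.414 g; L-arginine 4.939 g; fructose 21.058 g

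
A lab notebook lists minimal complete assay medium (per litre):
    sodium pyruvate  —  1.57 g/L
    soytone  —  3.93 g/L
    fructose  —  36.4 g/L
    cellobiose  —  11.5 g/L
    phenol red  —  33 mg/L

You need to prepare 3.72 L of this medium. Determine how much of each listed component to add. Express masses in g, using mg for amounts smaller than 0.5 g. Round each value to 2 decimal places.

Scale factor relative to 1 L: 3.72.
sodium pyruvate: 1.57 g/L × 3.72 L = 5.84 g
soytone: 3.93 g/L × 3.72 L = 14.62 g
fructose: 36.4 g/L × 3.72 L = 135.41 g
cellobiose: 11.5 g/L × 3.72 L = 42.78 g
phenol red: 33 mg/L × 3.72 L = 122.76 mg

sodium pyruvate 5.84 g; soytone 14.62 g; fructose 135.41 g; cellobiose 42.78 g; phenol red 122.76 mg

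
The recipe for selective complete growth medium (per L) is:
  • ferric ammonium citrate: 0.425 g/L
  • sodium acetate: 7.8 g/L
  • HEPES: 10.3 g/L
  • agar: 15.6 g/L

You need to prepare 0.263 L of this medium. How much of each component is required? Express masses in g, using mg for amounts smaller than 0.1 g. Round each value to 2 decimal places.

ferric ammonium citrate 0.11 g; sodium acetate 2.05 g; HEPES 2.71 g; agar 4.10 g

Working volume: 0.263 L.
ferric ammonium citrate: 0.425 g/L × 0.263 L = 0.11 g
sodium acetate: 7.8 g/L × 0.263 L = 2.05 g
HEPES: 10.3 g/L × 0.263 L = 2.71 g
agar: 15.6 g/L × 0.263 L = 4.10 g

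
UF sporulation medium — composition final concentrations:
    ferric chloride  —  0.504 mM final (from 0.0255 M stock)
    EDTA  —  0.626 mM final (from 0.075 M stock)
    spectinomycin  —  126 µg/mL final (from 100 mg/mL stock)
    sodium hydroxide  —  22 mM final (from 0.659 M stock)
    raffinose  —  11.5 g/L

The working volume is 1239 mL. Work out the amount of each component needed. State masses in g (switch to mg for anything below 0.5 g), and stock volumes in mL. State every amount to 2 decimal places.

Scale factor relative to 1 L: 1.239.
ferric chloride: C1V1 = C2V2 → 0.504 mM × 1239 mL ÷ 25.5 mM = 24.49 mL
EDTA: V = C2·V2/C1 = 0.626 mM × 1239 mL ÷ 75 mM = 10.34 mL
spectinomycin: V = C2·V2/C1 = 126 µg/mL × 1239 mL ÷ 100000 µg/mL = 1.56 mL
sodium hydroxide: V = C2·V2/C1 = 22 mM × 1239 mL ÷ 659 mM = 41.36 mL
raffinose: 11.5 g/L × 1.239 L = 14.25 g

ferric chloride 24.49 mL; EDTA 10.34 mL; spectinomycin 1.56 mL; sodium hydroxide 41.36 mL; raffinose 14.25 g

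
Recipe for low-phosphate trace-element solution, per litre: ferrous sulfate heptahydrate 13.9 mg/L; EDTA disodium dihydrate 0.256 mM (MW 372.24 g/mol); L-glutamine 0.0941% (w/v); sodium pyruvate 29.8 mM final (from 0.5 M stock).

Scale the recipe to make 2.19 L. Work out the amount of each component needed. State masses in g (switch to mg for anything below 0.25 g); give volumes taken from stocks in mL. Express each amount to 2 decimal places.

ferrous sulfate heptahydrate 30.44 mg; EDTA disodium dihydrate 208.69 mg; L-glutamine 2.06 g; sodium pyruvate 130.52 mL

Scale factor relative to 1 L: 2.19.
ferrous sulfate heptahydrate: 13.9 mg/L × 2.19 L = 30.44 mg
EDTA disodium dihydrate: 0.256 mmol/L × 372.24 mg/mmol × 2.19 L = 208.69 mg
L-glutamine: 0.0941% w/v = 0.941 g/L → 0.941 × 2.19 L = 2.06 g
sodium pyruvate: C1V1 = C2V2 → 29.8 mM × 2190 mL ÷ 500 mM = 130.52 mL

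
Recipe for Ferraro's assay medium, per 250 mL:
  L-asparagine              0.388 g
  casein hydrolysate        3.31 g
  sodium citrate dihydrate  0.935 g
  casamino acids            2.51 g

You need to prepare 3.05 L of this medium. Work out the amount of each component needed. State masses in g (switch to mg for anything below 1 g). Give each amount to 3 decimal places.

Ratio of target to recipe volume: 3050 / 250 = 12.2.
L-asparagine: 0.388 g × (3050 mL / 250 mL) = 4.734 g
casein hydrolysate: 3.31 g × (3050 mL / 250 mL) = 40.382 g
sodium citrate dihydrate: 0.935 g × (3050 mL / 250 mL) = 11.407 g
casamino acids: 2.51 g × (3050 mL / 250 mL) = 30.622 g

L-asparagine 4.734 g; casein hydrolysate 40.382 g; sodium citrate dihydrate 11.407 g; casamino acids 30.622 g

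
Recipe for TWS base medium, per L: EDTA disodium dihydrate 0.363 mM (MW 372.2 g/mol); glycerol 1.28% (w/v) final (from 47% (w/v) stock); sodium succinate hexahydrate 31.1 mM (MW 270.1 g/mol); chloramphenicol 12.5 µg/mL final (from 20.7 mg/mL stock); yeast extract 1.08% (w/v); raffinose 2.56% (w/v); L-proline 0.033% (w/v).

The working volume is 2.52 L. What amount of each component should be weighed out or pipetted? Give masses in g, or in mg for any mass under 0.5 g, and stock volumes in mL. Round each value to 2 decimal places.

Scale factor relative to 1 L: 2.52.
EDTA disodium dihydrate: 0.363 mmol/L × 372.2 mg/mmol × 2.52 L = 340.47 mg
glycerol: C1V1 = C2V2 → 1.28% ÷ 47% × 2520 mL = 68.63 mL
sodium succinate hexahydrate: 31.1 mmol/L × 270.1 g/mol × 2.52 L ÷ 1000 = 21.17 g
chloramphenicol: C1V1 = C2V2 → 12.5 µg/mL × 2520 mL ÷ 20700 µg/mL = 1.52 mL
yeast extract: 1.08% w/v = 10.8 g/L → 10.8 × 2.52 L = 27.22 g
raffinose: 2.56% w/v = 25.6 g/L → 25.6 × 2.52 L = 64.51 g
L-proline: 0.033 g per 100 mL × 2520 mL ÷ 100 = 0.83 g

EDTA disodium dihydrate 340.47 mg; glycerol 68.63 mL; sodium succinate hexahydrate 21.17 g; chloramphenicol 1.52 mL; yeast extract 27.22 g; raffinose 64.51 g; L-proline 0.83 g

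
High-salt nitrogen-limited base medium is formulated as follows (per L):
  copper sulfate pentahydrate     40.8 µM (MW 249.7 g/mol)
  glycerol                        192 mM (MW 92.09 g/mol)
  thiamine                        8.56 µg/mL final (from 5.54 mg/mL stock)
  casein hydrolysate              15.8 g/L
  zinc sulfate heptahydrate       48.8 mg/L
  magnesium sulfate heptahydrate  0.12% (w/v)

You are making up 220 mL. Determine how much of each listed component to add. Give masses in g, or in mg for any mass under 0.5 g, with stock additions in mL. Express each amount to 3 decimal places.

copper sulfate pentahydrate 2.241 mg; glycerol 3.890 g; thiamine 0.340 mL; casein hydrolysate 3.476 g; zinc sulfate heptahydrate 10.736 mg; magnesium sulfate heptahydrate 264.000 mg

Working volume: 220 mL = 0.22 L.
copper sulfate pentahydrate: 40.8 µmol/L × 249.7 g/mol × 0.22 L ÷ 1000 = 2.241 mg
glycerol: 192 mmol/L × 92.09 g/mol × 0.22 L ÷ 1000 = 3.890 g
thiamine: C1V1 = C2V2 → 8.56 µg/mL × 220 mL ÷ 5540 µg/mL = 0.340 mL
casein hydrolysate: 15.8 g/L × 0.22 L = 3.476 g
zinc sulfate heptahydrate: 48.8 mg/L × 0.22 L = 10.736 mg
magnesium sulfate heptahydrate: 0.12% w/v = 1.2 g/L → 1.2 × 0.22 L = 0.264 g = 264.000 mg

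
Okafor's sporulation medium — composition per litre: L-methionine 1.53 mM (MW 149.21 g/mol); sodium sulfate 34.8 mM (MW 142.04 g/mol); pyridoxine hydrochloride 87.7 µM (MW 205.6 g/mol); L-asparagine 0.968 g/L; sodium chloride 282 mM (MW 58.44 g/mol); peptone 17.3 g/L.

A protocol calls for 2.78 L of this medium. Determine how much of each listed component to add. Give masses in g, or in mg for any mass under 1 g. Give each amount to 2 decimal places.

L-methionine 634.65 mg; sodium sulfate 13.74 g; pyridoxine hydrochloride 50.13 mg; L-asparagine 2.69 g; sodium chloride 45.81 g; peptone 48.09 g

Scale factor relative to 1 L: 2.78.
L-methionine: 1.53 mmol/L × 149.21 mg/mmol × 2.78 L = 634.65 mg
sodium sulfate: 34.8 mmol/L × 142.04 g/mol × 2.78 L ÷ 1000 = 13.74 g
pyridoxine hydrochloride: 87.7 µmol/L × 205.6 g/mol × 2.78 L ÷ 1000 = 50.13 mg
L-asparagine: 0.968 g/L × 2.78 L = 2.69 g
sodium chloride: 282 mmol/L × 58.44 g/mol × 2.78 L ÷ 1000 = 45.81 g
peptone: 17.3 g/L × 2.78 L = 48.09 g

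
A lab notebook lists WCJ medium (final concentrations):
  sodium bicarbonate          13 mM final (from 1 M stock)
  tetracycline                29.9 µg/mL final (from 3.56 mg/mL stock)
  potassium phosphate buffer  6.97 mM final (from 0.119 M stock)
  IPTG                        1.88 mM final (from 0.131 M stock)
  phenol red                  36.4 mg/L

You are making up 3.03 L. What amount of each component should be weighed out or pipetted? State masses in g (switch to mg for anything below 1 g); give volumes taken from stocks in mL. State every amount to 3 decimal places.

Working volume: 3.03 L.
sodium bicarbonate: C1V1 = C2V2 → 13 mM × 3030 mL ÷ 1000 mM = 39.390 mL
tetracycline: C1V1 = C2V2 → 29.9 µg/mL × 3030 mL ÷ 3560 µg/mL = 25.449 mL
potassium phosphate buffer: V = C2·V2/C1 = 6.97 mM × 3030 mL ÷ 119 mM = 177.471 mL
IPTG: V = C2·V2/C1 = 1.88 mM × 3030 mL ÷ 131 mM = 43.484 mL
phenol red: 36.4 mg/L × 3.03 L = 110.292 mg

sodium bicarbonate 39.390 mL; tetracycline 25.449 mL; potassium phosphate buffer 177.471 mL; IPTG 43.484 mL; phenol red 110.292 mg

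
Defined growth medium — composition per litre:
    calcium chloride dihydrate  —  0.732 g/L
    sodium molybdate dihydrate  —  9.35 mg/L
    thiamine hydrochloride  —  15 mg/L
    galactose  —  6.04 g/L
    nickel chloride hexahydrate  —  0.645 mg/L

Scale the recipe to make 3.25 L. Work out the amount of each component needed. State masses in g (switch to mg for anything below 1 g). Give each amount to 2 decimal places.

Working volume: 3.25 L.
calcium chloride dihydrate: 0.732 g/L × 3.25 L = 2.38 g
sodium molybdate dihydrate: 9.35 mg/L × 3.25 L = 30.39 mg
thiamine hydrochloride: 15 mg/L × 3.25 L = 48.75 mg
galactose: 6.04 g/L × 3.25 L = 19.63 g
nickel chloride hexahydrate: 0.645 mg/L × 3.25 L = 2.10 mg

calcium chloride dihydrate 2.38 g; sodium molybdate dihydrate 30.39 mg; thiamine hydrochloride 48.75 mg; galactose 19.63 g; nickel chloride hexahydrate 2.10 mg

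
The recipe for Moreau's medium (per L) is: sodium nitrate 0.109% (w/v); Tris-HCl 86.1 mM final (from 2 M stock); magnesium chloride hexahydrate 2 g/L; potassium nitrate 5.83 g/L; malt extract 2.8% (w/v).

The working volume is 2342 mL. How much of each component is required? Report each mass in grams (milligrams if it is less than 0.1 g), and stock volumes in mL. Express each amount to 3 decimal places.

sodium nitrate 2.553 g; Tris-HCl 100.823 mL; magnesium chloride hexahydrate 4.684 g; potassium nitrate 13.654 g; malt extract 65.576 g

Target volume = 2342 mL = 2.342 L.
sodium nitrate: 0.109 g per 100 mL × 2342 mL ÷ 100 = 2.553 g
Tris-HCl: V = C2·V2/C1 = 86.1 mM × 2342 mL ÷ 2000 mM = 100.823 mL
magnesium chloride hexahydrate: 2 g/L × 2.342 L = 4.684 g
potassium nitrate: 5.83 g/L × 2.342 L = 13.654 g
malt extract: 2.8 g per 100 mL × 2342 mL ÷ 100 = 65.576 g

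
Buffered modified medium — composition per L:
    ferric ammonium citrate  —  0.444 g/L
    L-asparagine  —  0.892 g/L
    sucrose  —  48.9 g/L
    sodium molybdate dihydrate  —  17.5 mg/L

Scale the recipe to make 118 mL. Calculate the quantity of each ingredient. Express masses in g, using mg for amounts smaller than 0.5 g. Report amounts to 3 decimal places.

Working volume: 118 mL = 0.118 L.
ferric ammonium citrate: 0.444 g/L × 0.118 L = 0.052392 g = 52.392 mg
L-asparagine: 0.892 g/L × 0.118 L = 0.105256 g = 105.256 mg
sucrose: 48.9 g/L × 0.118 L = 5.770 g
sodium molybdate dihydrate: 17.5 mg/L × 0.118 L = 2.065 mg

ferric ammonium citrate 52.392 mg; L-asparagine 105.256 mg; sucrose 5.770 g; sodium molybdate dihydrate 2.065 mg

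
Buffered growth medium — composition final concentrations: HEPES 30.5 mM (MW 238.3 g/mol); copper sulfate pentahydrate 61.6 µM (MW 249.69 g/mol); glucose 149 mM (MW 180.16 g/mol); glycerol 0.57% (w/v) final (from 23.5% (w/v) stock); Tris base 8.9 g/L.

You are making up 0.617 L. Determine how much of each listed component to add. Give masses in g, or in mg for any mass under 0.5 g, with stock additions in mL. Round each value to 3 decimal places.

HEPES 4.484 g; copper sulfate pentahydrate 9.490 mg; glucose 16.563 g; glycerol 14.966 mL; Tris base 5.491 g

Working volume: 0.617 L.
HEPES: 30.5 mmol/L × 238.3 g/mol × 0.617 L ÷ 1000 = 4.484 g
copper sulfate pentahydrate: 61.6 µmol/L × 249.69 g/mol × 0.617 L ÷ 1000 = 9.490 mg
glucose: 149 mmol/L × 180.16 g/mol × 0.617 L ÷ 1000 = 16.563 g
glycerol: V = C2·V2/C1 = 0.57% ÷ 23.5% × 617 mL = 14.966 mL
Tris base: 8.9 g/L × 0.617 L = 5.491 g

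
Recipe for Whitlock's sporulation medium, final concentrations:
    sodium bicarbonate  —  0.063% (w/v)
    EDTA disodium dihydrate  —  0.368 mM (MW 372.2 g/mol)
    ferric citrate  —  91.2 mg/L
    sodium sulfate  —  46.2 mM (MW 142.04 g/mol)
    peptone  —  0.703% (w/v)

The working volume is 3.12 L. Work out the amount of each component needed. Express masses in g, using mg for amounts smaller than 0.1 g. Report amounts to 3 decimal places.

sodium bicarbonate 1.966 g; EDTA disodium dihydrate 0.427 g; ferric citrate 0.285 g; sodium sulfate 20.474 g; peptone 21.934 g

Scale factor relative to 1 L: 3.12.
sodium bicarbonate: 0.063% w/v = 0.63 g/L → 0.63 × 3.12 L = 1.966 g
EDTA disodium dihydrate: 0.368 mmol/L × 372.2 g/mol × 3.12 L ÷ 1000 = 0.427 g
ferric citrate: 91.2 mg/L × 3.12 L = 284.544 mg = 0.285 g
sodium sulfate: 46.2 mmol/L × 142.04 g/mol × 3.12 L ÷ 1000 = 20.474 g
peptone: 0.703 g per 100 mL × 3120 mL ÷ 100 = 21.934 g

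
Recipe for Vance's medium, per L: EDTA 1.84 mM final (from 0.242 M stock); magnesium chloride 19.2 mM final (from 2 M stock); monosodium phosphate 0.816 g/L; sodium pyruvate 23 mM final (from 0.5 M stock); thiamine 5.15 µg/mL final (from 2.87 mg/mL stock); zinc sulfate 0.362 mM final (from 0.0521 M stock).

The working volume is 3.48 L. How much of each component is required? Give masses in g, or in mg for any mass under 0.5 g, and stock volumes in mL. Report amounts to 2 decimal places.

EDTA 26.46 mL; magnesium chloride 33.41 mL; monosodium phosphate 2.84 g; sodium pyruvate 160.08 mL; thiamine 6.24 mL; zinc sulfate 24.18 mL

Working volume: 3.48 L.
EDTA: dilute stock: 1.84 mM × 3480 mL ÷ 242 mM = 26.46 mL
magnesium chloride: dilute stock: 19.2 mM × 3480 mL ÷ 2000 mM = 33.41 mL
monosodium phosphate: 0.816 g/L × 3.48 L = 2.84 g
sodium pyruvate: V = C2·V2/C1 = 23 mM × 3480 mL ÷ 500 mM = 160.08 mL
thiamine: V = C2·V2/C1 = 5.15 µg/mL × 3480 mL ÷ 2870 µg/mL = 6.24 mL
zinc sulfate: C1V1 = C2V2 → 0.362 mM × 3480 mL ÷ 52.1 mM = 24.18 mL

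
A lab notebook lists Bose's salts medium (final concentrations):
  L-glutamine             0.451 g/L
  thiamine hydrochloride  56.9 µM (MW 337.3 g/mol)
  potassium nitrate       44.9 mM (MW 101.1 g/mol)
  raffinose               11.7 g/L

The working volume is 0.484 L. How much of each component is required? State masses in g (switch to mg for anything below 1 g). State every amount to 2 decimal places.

Working volume: 0.484 L.
L-glutamine: 0.451 g/L × 0.484 L = 0.218284 g = 218.28 mg
thiamine hydrochloride: 56.9 µmol/L × 337.3 g/mol × 0.484 L ÷ 1000 = 9.29 mg
potassium nitrate: 44.9 mmol/L × 101.1 g/mol × 0.484 L ÷ 1000 = 2.20 g
raffinose: 11.7 g/L × 0.484 L = 5.66 g

L-glutamine 218.28 mg; thiamine hydrochloride 9.29 mg; potassium nitrate 2.20 g; raffinose 5.66 g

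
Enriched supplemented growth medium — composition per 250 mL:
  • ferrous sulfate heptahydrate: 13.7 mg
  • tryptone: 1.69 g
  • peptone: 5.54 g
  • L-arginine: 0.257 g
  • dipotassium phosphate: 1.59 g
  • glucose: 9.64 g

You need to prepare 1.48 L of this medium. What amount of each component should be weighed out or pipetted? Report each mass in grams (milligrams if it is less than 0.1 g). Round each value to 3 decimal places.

ferrous sulfate heptahydrate 81.104 mg; tryptone 10.005 g; peptone 32.797 g; L-arginine 1.521 g; dipotassium phosphate 9.413 g; glucose 57.069 g

Scale factor = 1480 mL / 250 mL = 5.92.
ferrous sulfate heptahydrate: 13.7 mg × (1480 mL / 250 mL) = 81.104 mg
tryptone: 1.69 g × (1480 mL / 250 mL) = 10.005 g
peptone: 5.54 g × (1480 mL / 250 mL) = 32.797 g
L-arginine: 0.257 g × (1480 mL / 250 mL) = 1.521 g
dipotassium phosphate: 1.59 g × (1480 mL / 250 mL) = 9.413 g
glucose: 9.64 g × (1480 mL / 250 mL) = 57.069 g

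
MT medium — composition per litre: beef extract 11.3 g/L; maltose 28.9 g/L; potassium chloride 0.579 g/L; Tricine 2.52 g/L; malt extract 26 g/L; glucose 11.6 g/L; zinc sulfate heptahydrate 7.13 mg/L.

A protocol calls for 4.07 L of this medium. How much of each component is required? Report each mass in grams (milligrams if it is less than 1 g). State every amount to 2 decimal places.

beef extract 45.99 g; maltose 117.62 g; potassium chloride 2.36 g; Tricine 10.26 g; malt extract 105.82 g; glucose 47.21 g; zinc sulfate heptahydrate 29.02 mg

Working volume: 4.07 L.
beef extract: 11.3 g/L × 4.07 L = 45.99 g
maltose: 28.9 g/L × 4.07 L = 117.62 g
potassium chloride: 0.579 g/L × 4.07 L = 2.36 g
Tricine: 2.52 g/L × 4.07 L = 10.26 g
malt extract: 26 g/L × 4.07 L = 105.82 g
glucose: 11.6 g/L × 4.07 L = 47.21 g
zinc sulfate heptahydrate: 7.13 mg/L × 4.07 L = 29.02 mg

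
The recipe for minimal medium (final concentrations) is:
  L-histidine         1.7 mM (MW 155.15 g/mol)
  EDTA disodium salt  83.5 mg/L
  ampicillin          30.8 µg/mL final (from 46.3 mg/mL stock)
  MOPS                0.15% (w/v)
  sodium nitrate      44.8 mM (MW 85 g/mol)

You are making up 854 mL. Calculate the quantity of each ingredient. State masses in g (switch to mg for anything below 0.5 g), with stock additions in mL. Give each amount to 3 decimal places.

L-histidine 225.247 mg; EDTA disodium salt 71.309 mg; ampicillin 0.568 mL; MOPS 1.281 g; sodium nitrate 3.252 g

Scale factor relative to 1 L: 0.854.
L-histidine: 1.7 mmol/L × 155.15 mg/mmol × 0.854 L = 225.247 mg
EDTA disodium salt: 83.5 mg/L × 0.854 L = 71.309 mg
ampicillin: V = C2·V2/C1 = 30.8 µg/mL × 854 mL ÷ 46300 µg/mL = 0.568 mL
MOPS: 0.15 g per 100 mL × 854 mL ÷ 100 = 1.281 g
sodium nitrate: 44.8 mmol/L × 85 g/mol × 0.854 L ÷ 1000 = 3.252 g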